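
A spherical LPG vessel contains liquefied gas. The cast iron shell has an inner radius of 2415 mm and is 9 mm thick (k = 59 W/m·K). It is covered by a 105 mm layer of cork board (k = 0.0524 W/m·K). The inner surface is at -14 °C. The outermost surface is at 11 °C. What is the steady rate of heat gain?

Q ≈ 961 W

Each spherical layer contributes R = (1/r_i − 1/r_o)/(4πk):
R_cast iron shell = (1/2.415 − 1/2.424)/(4π×59) = 2.074×10^-6 K/W
R_cork board = (1/2.424 − 1/2.529)/(4π×0.0524) = 0.02601 K/W
R_total = 0.02601 K/W
Q = ΔT/R_total = 25/0.02601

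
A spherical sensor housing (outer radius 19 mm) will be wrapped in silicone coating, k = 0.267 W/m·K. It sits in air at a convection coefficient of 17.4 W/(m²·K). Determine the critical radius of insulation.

For a sphere r_cr = 2k/h = 2×0.267/17.4
r_cr = 30.7 mm; since the bare radius (19 mm) is below r_cr, adding a thin layer of insulation will *increase* heat loss.

r_cr ≈ 30.7 mm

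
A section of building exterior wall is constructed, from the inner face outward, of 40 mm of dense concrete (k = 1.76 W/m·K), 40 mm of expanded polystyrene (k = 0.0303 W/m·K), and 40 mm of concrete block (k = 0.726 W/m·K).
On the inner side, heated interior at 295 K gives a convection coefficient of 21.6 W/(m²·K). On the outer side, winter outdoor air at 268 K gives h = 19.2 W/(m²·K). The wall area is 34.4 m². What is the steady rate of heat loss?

Series thermal resistances:
R_inner film = 1/(h_i·A) = 1/(21.6×34.4) = 0.001346 K/W
R_dense concrete = L/(kA) = 0.04/(1.76×34.4) = 6.607×10^-4 K/W
R_expanded polystyrene = L/(kA) = 0.04/(0.0303×34.4) = 0.03838 K/W
R_concrete block = L/(kA) = 0.04/(0.726×34.4) = 0.001602 K/W
R_outer film = 1/(h_o·A) = 1/(19.2×34.4) = 0.001514 K/W
R_total = 0.0435 K/W
Q = ΔT / R_total = 27 / 0.0435

Q ≈ 621 W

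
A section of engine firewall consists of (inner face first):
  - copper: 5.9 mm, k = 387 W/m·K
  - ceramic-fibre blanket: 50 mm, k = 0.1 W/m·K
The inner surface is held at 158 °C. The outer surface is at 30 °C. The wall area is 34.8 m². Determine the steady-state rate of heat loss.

Series thermal resistances:
R_copper = L/(kA) = 0.0059/(387×34.8) = 4.381×10^-7 K/W
R_ceramic-fibre blanket = L/(kA) = 0.05/(0.1×34.8) = 0.01437 K/W
R_total = 0.01437 K/W
Q = ΔT / R_total = 128 / 0.01437

Q ≈ 8910 W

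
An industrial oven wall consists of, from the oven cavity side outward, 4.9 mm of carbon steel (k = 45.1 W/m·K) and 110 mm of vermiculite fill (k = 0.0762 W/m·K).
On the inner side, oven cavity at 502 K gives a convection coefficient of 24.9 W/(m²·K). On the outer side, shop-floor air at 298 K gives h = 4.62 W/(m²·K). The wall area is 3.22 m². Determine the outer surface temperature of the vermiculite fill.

Treating each layer as a thermal resistance in series:
R_inner film = 1/(h_i·A) = 1/(24.9×3.22) = 0.01247 K/W
R_carbon steel = L/(kA) = 0.0049/(45.1×3.22) = 3.374×10^-5 K/W
R_vermiculite fill = L/(kA) = 0.11/(0.0762×3.22) = 0.4483 K/W
R_outer film = 1/(h_o·A) = 1/(4.62×3.22) = 0.06722 K/W
R_total = 0.528 K/W;  Q = ΔT/R_total = 204/0.528 = 386.3 W
T_interface = T_inner − Q·ΣR(inner→interface) = 502 − 386×0.4608

T ≈ 324 K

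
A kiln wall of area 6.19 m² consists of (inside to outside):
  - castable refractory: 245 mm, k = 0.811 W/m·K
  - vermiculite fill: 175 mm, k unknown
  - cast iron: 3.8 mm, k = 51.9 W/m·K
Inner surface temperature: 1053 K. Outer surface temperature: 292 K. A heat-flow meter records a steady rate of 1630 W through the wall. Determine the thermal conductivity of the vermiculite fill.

Using the resistance-network approach (series):
R_castable refractory = L/(kA) = 0.245/(0.811×6.19) = 0.0488 K/W
R_cast iron = L/(kA) = 0.0038/(51.9×6.19) = 1.183×10^-5 K/W
Sum of known resistances R_other = 0.04882 K/W
Total R = ΔT/Q = 761/1630 = 0.4669 K/W
R_vermiculite fill = R_total − R_other = 0.4181 K/W
k = L/(R·A) = 0.175/(0.4181×6.19)

k ≈ 0.0676 W/(m·K)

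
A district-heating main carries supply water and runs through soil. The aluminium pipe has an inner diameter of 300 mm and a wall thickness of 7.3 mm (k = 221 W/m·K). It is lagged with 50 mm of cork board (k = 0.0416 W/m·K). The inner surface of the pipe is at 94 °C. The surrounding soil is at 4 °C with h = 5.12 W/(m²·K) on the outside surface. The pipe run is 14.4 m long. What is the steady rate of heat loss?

Q ≈ 1070 W

Treating each annulus and film as a series resistance:
R_aluminium pipe wall = ln(157.3/150)/(2π×221×14.4) = 2.376×10^-6 K/W
R_cork board = ln(207.3/157.3)/(2π×0.0416×14.4) = 0.07333 K/W
R_outer film = 1/(h_o·2πr_oL) = 1/(5.12×2π×0.2073×14.4) = 0.01041 K/W
R_total = 0.08375 K/W
Q = ΔT/R_total = 90/0.08375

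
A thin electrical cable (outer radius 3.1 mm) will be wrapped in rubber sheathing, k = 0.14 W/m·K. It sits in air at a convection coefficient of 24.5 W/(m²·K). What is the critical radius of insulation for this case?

r_cr ≈ 5.71 mm

For a cylinder r_cr = k/h = 0.14/24.5
r_cr = 5.71 mm; since the bare radius (3.1 mm) is below r_cr, adding a thin layer of insulation will *increase* heat loss.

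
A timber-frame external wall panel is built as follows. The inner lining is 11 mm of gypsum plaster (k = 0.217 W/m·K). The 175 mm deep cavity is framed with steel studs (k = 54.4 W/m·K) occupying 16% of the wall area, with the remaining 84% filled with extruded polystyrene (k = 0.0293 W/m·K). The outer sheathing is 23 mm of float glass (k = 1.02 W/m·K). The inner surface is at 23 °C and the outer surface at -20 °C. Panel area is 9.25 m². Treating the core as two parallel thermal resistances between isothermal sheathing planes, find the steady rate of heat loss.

Q ≈ 4260 W

Sheathing layers in series; stud and cavity paths in parallel between them.
R_inner = 0.011/(0.217×9.25) = 0.00548 K/W
R_stud  = 0.175/(54.4×0.16×9.25) = 0.002174 K/W
R_cav   = 0.175/(0.0293×0.84×9.25) = 0.7687 K/W
1/R_core = 1/R_stud + 1/R_cav → R_core = 0.002167 K/W
R_outer = 0.023/(1.02×9.25) = 0.002438 K/W
R_total = 0.01009 K/W
Q = ΔT/R_total = 43/0.01009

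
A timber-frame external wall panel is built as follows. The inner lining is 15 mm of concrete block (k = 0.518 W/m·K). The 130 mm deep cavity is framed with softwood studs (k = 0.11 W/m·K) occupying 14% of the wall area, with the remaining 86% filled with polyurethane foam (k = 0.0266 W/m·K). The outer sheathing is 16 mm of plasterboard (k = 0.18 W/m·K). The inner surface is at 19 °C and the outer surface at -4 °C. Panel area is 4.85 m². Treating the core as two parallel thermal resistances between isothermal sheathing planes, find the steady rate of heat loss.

Q ≈ 31.7 W

Sheathing layers in series; stud and cavity paths in parallel between them.
R_inner = 0.015/(0.518×4.85) = 0.005971 K/W
R_stud  = 0.13/(0.11×0.14×4.85) = 1.741 K/W
R_cav   = 0.13/(0.0266×0.86×4.85) = 1.172 K/W
1/R_core = 1/R_stud + 1/R_cav → R_core = 0.7003 K/W
R_outer = 0.016/(0.18×4.85) = 0.01833 K/W
R_total = 0.7246 K/W
Q = ΔT/R_total = 23/0.7246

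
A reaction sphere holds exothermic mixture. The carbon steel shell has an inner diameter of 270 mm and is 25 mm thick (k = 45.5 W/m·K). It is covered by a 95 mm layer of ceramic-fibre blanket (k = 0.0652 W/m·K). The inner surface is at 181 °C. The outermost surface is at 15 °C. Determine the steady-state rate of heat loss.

Spherical conduction: R = (1/r_in − 1/r_out)/(4πk) per layer; series-sum.
R_carbon steel shell = (1/0.135 − 1/0.16)/(4π×45.5) = 0.002024 K/W
R_ceramic-fibre blanket = (1/0.16 − 1/0.255)/(4π×0.0652) = 2.842 K/W
R_total = 2.844 K/W
Q = ΔT/R_total = 166/2.844

Q ≈ 58.4 W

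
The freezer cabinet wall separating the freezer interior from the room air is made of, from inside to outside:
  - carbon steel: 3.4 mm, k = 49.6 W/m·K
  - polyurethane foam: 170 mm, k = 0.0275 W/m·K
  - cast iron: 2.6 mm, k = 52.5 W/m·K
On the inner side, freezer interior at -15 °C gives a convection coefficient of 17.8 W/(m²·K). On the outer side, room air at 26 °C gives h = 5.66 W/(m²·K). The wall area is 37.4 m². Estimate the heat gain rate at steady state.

Treating each layer as a thermal resistance in series:
R_inner film = 1/(h_i·A) = 1/(17.8×37.4) = 0.001502 K/W
R_carbon steel = L/(kA) = 0.0034/(49.6×37.4) = 1.833×10^-6 K/W
R_polyurethane foam = L/(kA) = 0.17/(0.0275×37.4) = 0.1653 K/W
R_cast iron = L/(kA) = 0.0026/(52.5×37.4) = 1.324×10^-6 K/W
R_outer film = 1/(h_o·A) = 1/(5.66×37.4) = 0.004724 K/W
R_total = 0.1715 K/W
Q = ΔT / R_total = 41 / 0.1715

Q ≈ 239 W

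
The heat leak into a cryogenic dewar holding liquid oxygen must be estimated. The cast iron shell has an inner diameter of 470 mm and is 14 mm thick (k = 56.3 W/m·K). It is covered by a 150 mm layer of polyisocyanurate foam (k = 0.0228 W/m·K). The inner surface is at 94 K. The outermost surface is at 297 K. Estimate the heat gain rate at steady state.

For a spherical shell R = (1/r₁ − 1/r₂)/(4πk); film R = 1/(h·4πr²). In series:
R_cast iron shell = (1/0.235 − 1/0.249)/(4π×56.3) = 3.382×10^-4 K/W
R_polyisocyanurate foam = (1/0.249 − 1/0.399)/(4π×0.0228) = 5.27 K/W
R_total = 5.27 K/W
Q = ΔT/R_total = 203/5.27

Q ≈ 38.5 W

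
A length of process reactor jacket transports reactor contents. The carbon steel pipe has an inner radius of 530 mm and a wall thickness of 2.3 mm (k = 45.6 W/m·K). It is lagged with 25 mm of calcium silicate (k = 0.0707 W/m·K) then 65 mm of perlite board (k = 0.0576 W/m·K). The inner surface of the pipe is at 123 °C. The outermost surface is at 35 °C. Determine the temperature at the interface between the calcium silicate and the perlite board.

Radial resistances (cylindrical: R_cond = ln(r_o/r_i)/(2πkL), R_conv = 1/(h·2πrL)):
R_carbon steel pipe wall = ln(532.3/530)/(2π×45.6×1) = 1.511×10^-5 K/W
R_calcium silicate = ln(557.3/532.3)/(2π×0.0707×1) = 0.1033 K/W
R_perlite board = ln(622.3/557.3)/(2π×0.0576×1) = 0.3048 K/W
R_total = 0.4082 K/W
Q = ΔT/R_total = 88/0.4082
Q = 216 W/m
T_interface = T_inner − Q·ΣR(inner→interface) = 123 − 216×0.1033

T ≈ 101 °C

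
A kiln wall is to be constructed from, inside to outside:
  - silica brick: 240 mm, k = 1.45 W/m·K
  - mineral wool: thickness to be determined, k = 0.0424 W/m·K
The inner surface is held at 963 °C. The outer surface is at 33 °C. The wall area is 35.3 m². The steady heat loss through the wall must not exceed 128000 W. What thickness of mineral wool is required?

Thermal resistances in series:
R_silica brick = L/(kA) = 0.24/(1.45×35.3) = 0.004689 K/W
Sum of the known resistances R_other = 0.004689 K/W
Required total resistance R_tot = ΔT/Q_allow = 930/128000 = 0.007266 K/W
R_mineral wool = R_tot − R_other = 0.002577 K/W
L = R·k·A = 0.002577×0.0424×35.3

L ≈ 3.86 mm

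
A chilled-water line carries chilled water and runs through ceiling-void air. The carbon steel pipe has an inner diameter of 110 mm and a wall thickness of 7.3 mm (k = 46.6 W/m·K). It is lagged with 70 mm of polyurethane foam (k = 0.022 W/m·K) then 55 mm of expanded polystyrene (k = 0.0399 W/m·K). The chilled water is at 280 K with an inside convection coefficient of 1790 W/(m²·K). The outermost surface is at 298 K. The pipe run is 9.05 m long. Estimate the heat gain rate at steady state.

Q ≈ 23.8 W

Treating each annulus and film as a series resistance:
R_inner film = 1/(h_i·2πr₁L) = 1/(1790×2π×0.055×9.05) = 1.786×10^-4 K/W
R_carbon steel pipe wall = ln(62.3/55)/(2π×46.6×9.05) = 4.703×10^-5 K/W
R_polyurethane foam = ln(132.3/62.3)/(2π×0.022×9.05) = 0.602 K/W
R_expanded polystyrene = ln(187.3/132.3)/(2π×0.0399×9.05) = 0.1532 K/W
R_total = 0.7555 K/W
Q = ΔT/R_total = 18/0.7555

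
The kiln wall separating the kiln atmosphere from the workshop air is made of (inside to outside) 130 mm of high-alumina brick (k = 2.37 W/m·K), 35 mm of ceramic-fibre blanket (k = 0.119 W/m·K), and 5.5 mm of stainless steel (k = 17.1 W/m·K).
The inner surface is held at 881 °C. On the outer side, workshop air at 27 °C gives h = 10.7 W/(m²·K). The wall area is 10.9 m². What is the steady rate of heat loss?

Model the wall as resistances in series:
R_high-alumina brick = L/(kA) = 0.13/(2.37×10.9) = 0.005032 K/W
R_ceramic-fibre blanket = L/(kA) = 0.035/(0.119×10.9) = 0.02698 K/W
R_stainless steel = L/(kA) = 0.0055/(17.1×10.9) = 2.951×10^-5 K/W
R_outer film = 1/(h_o·A) = 1/(10.7×10.9) = 0.008574 K/W
R_total = 0.04062 K/W
Q = ΔT / R_total = 854 / 0.04062

Q ≈ 21000 W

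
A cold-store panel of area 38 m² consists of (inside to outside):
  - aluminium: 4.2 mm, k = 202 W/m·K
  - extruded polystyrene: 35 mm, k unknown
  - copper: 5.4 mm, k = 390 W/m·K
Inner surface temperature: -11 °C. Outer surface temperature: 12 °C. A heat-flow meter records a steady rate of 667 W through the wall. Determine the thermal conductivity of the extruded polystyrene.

k ≈ 0.0267 W/(m·K)

Thermal resistances in series:
R_aluminium = L/(kA) = 0.0042/(202×38) = 5.472×10^-7 K/W
R_copper = L/(kA) = 0.0054/(390×38) = 3.644×10^-7 K/W
Sum of known resistances R_other = 9.115×10^-7 K/W
Total R = ΔT/Q = 23/667 = 0.03448 K/W
R_extruded polystyrene = R_total − R_other = 0.03448 K/W
k = L/(R·A) = 0.035/(0.03448×38)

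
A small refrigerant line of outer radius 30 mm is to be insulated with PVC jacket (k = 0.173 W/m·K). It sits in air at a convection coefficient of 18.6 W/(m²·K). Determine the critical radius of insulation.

For a cylinder r_cr = k/h = 0.173/18.6
r_cr = 9.3 mm; since the bare radius (30 mm) is above r_cr, any added insulation will reduce heat loss.

r_cr ≈ 9.3 mm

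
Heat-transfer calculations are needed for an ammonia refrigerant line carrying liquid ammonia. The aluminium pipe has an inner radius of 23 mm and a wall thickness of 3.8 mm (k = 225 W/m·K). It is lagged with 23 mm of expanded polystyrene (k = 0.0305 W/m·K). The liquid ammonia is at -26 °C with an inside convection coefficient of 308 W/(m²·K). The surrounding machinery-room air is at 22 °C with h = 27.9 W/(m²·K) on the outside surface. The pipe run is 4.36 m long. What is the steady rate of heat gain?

Q ≈ 62.1 W

Cylindrical conduction, so R = ln(r₂/r₁)/(2πkL) per layer, in series:
R_inner film = 1/(h_i·2πr₁L) = 1/(308×2π×0.023×4.36) = 0.005153 K/W
R_aluminium pipe wall = ln(26.8/23)/(2π×225×4.36) = 2.481×10^-5 K/W
R_expanded polystyrene = ln(49.8/26.8)/(2π×0.0305×4.36) = 0.7416 K/W
R_outer film = 1/(h_o·2πr_oL) = 1/(27.9×2π×0.0498×4.36) = 0.02627 K/W
R_total = 0.773 K/W
Q = ΔT/R_total = 48/0.773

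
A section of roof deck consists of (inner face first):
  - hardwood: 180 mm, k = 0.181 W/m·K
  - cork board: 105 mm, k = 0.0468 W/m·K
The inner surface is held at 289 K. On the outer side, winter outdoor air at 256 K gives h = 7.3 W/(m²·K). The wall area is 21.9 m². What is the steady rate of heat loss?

Q ≈ 214 W

Thermal resistances in series:
R_hardwood = L/(kA) = 0.18/(0.181×21.9) = 0.04541 K/W
R_cork board = L/(kA) = 0.105/(0.0468×21.9) = 0.1024 K/W
R_outer film = 1/(h_o·A) = 1/(7.3×21.9) = 0.006255 K/W
R_total = 0.1541 K/W
Q = ΔT / R_total = 33 / 0.1541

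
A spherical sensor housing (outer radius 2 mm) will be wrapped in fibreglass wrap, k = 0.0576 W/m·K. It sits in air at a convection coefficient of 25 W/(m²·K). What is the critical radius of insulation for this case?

r_cr ≈ 4.61 mm

For a sphere r_cr = 2k/h = 2×0.0576/25
r_cr = 4.61 mm; since the bare radius (2 mm) is below r_cr, adding a thin layer of insulation will *increase* heat loss.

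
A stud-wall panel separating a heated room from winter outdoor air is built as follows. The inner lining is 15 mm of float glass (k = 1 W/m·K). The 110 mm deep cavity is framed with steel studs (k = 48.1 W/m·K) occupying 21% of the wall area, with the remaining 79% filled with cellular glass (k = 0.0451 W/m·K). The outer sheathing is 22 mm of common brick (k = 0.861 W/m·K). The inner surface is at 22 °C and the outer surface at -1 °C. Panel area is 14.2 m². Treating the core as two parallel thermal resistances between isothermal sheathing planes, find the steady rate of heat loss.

Sheathing layers in series; stud and cavity paths in parallel between them.
R_inner = 0.015/(1×14.2) = 0.001056 K/W
R_stud  = 0.11/(48.1×0.21×14.2) = 7.669×10^-4 K/W
R_cav   = 0.11/(0.0451×0.79×14.2) = 0.2174 K/W
1/R_core = 1/R_stud + 1/R_cav → R_core = 7.642×10^-4 K/W
R_outer = 0.022/(0.861×14.2) = 0.001799 K/W
R_total = 0.00362 K/W
Q = ΔT/R_total = 23/0.00362

Q ≈ 6350 W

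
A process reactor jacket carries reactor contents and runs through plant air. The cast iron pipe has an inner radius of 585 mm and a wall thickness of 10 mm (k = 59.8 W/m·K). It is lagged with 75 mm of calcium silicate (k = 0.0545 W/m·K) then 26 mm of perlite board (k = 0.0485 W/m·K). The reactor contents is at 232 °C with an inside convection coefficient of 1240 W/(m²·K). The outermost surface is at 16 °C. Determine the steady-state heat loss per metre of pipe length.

For a radial system each layer contributes R = ln(r_out/r_in)/(2πkL); films add R = 1/(hA).
R_inner film = 1/(h_i·2πr₁L) = 1/(1240×2π×0.585×1) = 2.194×10^-4 K/W
R_cast iron pipe wall = ln(595/585)/(2π×59.8×1) = 4.511×10^-5 K/W
R_calcium silicate = ln(670/595)/(2π×0.0545×1) = 0.3467 K/W
R_perlite board = ln(696/670)/(2π×0.0485×1) = 0.1249 K/W
R_total = 0.4719 K/W
Q = ΔT/R_total = 216/0.4719

q′ ≈ 458 W/m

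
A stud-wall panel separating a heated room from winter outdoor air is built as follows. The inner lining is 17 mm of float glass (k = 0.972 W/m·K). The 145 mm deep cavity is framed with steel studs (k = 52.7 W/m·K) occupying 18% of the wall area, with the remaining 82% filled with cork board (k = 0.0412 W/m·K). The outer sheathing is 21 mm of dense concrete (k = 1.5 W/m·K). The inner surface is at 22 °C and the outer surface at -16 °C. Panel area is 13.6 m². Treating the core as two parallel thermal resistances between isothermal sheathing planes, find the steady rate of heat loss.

Q ≈ 11100 W

Sheathing layers in series; stud and cavity paths in parallel between them.
R_inner = 0.017/(0.972×13.6) = 0.001286 K/W
R_stud  = 0.145/(52.7×0.18×13.6) = 0.001124 K/W
R_cav   = 0.145/(0.0412×0.82×13.6) = 0.3156 K/W
1/R_core = 1/R_stud + 1/R_cav → R_core = 0.00112 K/W
R_outer = 0.021/(1.5×13.6) = 0.001029 K/W
R_total = 0.003435 K/W
Q = ΔT/R_total = 38/0.003435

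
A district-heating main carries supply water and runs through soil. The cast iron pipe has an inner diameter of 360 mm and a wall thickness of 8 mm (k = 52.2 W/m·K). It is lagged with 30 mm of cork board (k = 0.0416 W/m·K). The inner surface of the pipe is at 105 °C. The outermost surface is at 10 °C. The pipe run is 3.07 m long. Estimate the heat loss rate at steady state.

Per-layer cylindrical resistances, series-summed:
R_cast iron pipe wall = ln(188/180)/(2π×52.2×3.07) = 4.319×10^-5 K/W
R_cork board = ln(218/188)/(2π×0.0416×3.07) = 0.1845 K/W
R_total = 0.1845 K/W
Q = ΔT/R_total = 95/0.1845

Q ≈ 515 W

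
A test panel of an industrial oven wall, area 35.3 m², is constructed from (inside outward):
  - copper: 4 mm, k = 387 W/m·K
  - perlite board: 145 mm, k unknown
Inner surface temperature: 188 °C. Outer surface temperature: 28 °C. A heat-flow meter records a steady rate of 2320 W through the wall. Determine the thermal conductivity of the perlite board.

Model the wall as resistances in series:
R_copper = L/(kA) = 0.004/(387×35.3) = 2.928×10^-7 K/W
Sum of known resistances R_other = 2.928×10^-7 K/W
Total R = ΔT/Q = 160/2320 = 0.06897 K/W
R_perlite board = R_total − R_other = 0.06897 K/W
k = L/(R·A) = 0.145/(0.06897×35.3)

k ≈ 0.0596 W/(m·K)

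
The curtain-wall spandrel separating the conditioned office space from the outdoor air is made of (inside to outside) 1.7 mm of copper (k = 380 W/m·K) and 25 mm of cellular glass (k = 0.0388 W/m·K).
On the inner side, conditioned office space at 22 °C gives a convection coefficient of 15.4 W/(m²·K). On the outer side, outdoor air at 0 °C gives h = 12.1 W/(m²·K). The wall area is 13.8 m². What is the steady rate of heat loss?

Q ≈ 383 W

Series thermal resistances:
R_inner film = 1/(h_i·A) = 1/(15.4×13.8) = 0.004705 K/W
R_copper = L/(kA) = 0.0017/(380×13.8) = 3.242×10^-7 K/W
R_cellular glass = L/(kA) = 0.025/(0.0388×13.8) = 0.04669 K/W
R_outer film = 1/(h_o·A) = 1/(12.1×13.8) = 0.005989 K/W
R_total = 0.05739 K/W
Q = ΔT / R_total = 22 / 0.05739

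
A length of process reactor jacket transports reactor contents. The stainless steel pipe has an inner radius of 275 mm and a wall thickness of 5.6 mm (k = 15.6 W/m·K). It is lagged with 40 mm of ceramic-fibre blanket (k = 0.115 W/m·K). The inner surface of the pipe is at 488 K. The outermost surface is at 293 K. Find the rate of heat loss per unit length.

q′ ≈ 1060 W/m

Radial resistances (cylindrical: R_cond = ln(r_o/r_i)/(2πkL), R_conv = 1/(h·2πrL)):
R_stainless steel pipe wall = ln(280.6/275)/(2π×15.6×1) = 2.057×10^-4 K/W
R_ceramic-fibre blanket = ln(320.6/280.6)/(2π×0.115×1) = 0.1844 K/W
R_total = 0.1846 K/W
Q = ΔT/R_total = 195/0.1846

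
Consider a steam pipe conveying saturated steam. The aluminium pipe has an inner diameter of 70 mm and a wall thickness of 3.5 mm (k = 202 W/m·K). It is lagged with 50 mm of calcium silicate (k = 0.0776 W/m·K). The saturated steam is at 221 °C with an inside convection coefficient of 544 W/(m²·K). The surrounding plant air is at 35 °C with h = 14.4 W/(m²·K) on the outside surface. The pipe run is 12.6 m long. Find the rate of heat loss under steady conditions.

Q ≈ 1270 W

For a radial system each layer contributes R = ln(r_out/r_in)/(2πkL); films add R = 1/(hA).
R_inner film = 1/(h_i·2πr₁L) = 1/(544×2π×0.035×12.6) = 6.634×10^-4 K/W
R_aluminium pipe wall = ln(38.5/35)/(2π×202×12.6) = 5.96×10^-6 K/W
R_calcium silicate = ln(88.5/38.5)/(2π×0.0776×12.6) = 0.1355 K/W
R_outer film = 1/(h_o·2πr_oL) = 1/(14.4×2π×0.0885×12.6) = 0.009912 K/W
R_total = 0.1461 K/W
Q = ΔT/R_total = 186/0.1461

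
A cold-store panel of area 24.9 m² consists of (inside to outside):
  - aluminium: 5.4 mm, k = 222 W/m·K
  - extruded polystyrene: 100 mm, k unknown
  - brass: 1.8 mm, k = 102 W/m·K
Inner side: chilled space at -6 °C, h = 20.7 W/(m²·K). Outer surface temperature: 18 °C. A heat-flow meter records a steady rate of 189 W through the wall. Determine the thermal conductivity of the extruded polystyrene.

Using the resistance-network approach (series):
R_inner film = 1/(h_i·A) = 1/(20.7×24.9) = 0.00194 K/W
R_aluminium = L/(kA) = 0.0054/(222×24.9) = 9.769×10^-7 K/W
R_brass = L/(kA) = 0.0018/(102×24.9) = 7.087×10^-7 K/W
Sum of known resistances R_other = 0.001942 K/W
Total R = ΔT/Q = 24/189 = 0.127 K/W
R_extruded polystyrene = R_total − R_other = 0.125 K/W
k = L/(R·A) = 0.1/(0.125×24.9)

k ≈ 0.0321 W/(m·K)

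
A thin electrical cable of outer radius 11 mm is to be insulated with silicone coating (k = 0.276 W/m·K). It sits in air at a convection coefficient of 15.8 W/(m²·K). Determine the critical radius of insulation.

r_cr ≈ 17.5 mm

For a cylinder r_cr = k/h = 0.276/15.8
r_cr = 17.5 mm; since the bare radius (11 mm) is below r_cr, adding a thin layer of insulation will *increase* heat loss.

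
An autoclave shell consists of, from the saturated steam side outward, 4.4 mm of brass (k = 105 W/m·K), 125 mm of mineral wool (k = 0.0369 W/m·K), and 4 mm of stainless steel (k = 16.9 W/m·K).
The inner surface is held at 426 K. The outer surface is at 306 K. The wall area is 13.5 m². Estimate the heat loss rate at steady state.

Q ≈ 478 W

Series thermal resistances:
R_brass = L/(kA) = 0.0044/(105×13.5) = 3.104×10^-6 K/W
R_mineral wool = L/(kA) = 0.125/(0.0369×13.5) = 0.2509 K/W
R_stainless steel = L/(kA) = 0.004/(16.9×13.5) = 1.753×10^-5 K/W
R_total = 0.2509 K/W
Q = ΔT / R_total = 120 / 0.2509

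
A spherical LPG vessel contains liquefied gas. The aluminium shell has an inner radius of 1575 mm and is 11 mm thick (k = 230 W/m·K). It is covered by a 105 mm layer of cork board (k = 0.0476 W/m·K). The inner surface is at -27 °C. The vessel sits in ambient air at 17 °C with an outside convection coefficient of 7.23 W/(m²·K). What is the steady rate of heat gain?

Q ≈ 635 W

Radial (spherical) resistances in series:
R_aluminium shell = (1/1.575 − 1/1.586)/(4π×230) = 1.524×10^-6 K/W
R_cork board = (1/1.586 − 1/1.691)/(4π×0.0476) = 0.06545 K/W
R_outer film = 1/(h·4πr_o²) = 1/(7.23×4π×1.691²) = 0.003849 K/W
R_total = 0.0693 K/W
Q = ΔT/R_total = 44/0.0693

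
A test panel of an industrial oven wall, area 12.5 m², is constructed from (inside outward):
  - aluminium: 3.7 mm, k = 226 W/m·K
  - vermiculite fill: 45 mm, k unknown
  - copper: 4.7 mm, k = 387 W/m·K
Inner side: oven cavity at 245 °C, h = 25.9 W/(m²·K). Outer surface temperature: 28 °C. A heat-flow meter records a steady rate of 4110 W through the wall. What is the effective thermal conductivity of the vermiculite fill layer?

k ≈ 0.0724 W/(m·K)

Model the wall as resistances in series:
R_inner film = 1/(h_i·A) = 1/(25.9×12.5) = 0.003089 K/W
R_aluminium = L/(kA) = 0.0037/(226×12.5) = 1.31×10^-6 K/W
R_copper = L/(kA) = 0.0047/(387×12.5) = 9.716×10^-7 K/W
Sum of known resistances R_other = 0.003091 K/W
Total R = ΔT/Q = 217/4110 = 0.0528 K/W
R_vermiculite fill = R_total − R_other = 0.04971 K/W
k = L/(R·A) = 0.045/(0.04971×12.5)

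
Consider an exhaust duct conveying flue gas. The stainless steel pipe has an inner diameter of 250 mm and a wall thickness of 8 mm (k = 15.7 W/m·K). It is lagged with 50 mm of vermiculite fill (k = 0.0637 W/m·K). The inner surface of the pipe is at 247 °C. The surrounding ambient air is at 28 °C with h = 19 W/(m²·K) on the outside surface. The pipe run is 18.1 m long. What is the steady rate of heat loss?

Per-layer cylindrical resistances, series-summed:
R_stainless steel pipe wall = ln(133/125)/(2π×15.7×18.1) = 3.474×10^-5 K/W
R_vermiculite fill = ln(183/133)/(2π×0.0637×18.1) = 0.04405 K/W
R_outer film = 1/(h_o·2πr_oL) = 1/(19×2π×0.183×18.1) = 0.002529 K/W
R_total = 0.04662 K/W
Q = ΔT/R_total = 219/0.04662

Q ≈ 4700 W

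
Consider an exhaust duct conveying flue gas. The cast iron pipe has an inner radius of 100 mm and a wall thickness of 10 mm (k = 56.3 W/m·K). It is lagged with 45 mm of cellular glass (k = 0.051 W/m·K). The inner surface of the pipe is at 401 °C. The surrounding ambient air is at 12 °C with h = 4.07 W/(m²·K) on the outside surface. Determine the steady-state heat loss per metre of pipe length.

q′ ≈ 294 W/m

Per-layer cylindrical resistances, series-summed:
R_cast iron pipe wall = ln(110/100)/(2π×56.3×1) = 2.694×10^-4 K/W
R_cellular glass = ln(155/110)/(2π×0.051×1) = 1.07 K/W
R_outer film = 1/(h_o·2πr_oL) = 1/(4.07×2π×0.155×1) = 0.2523 K/W
R_total = 1.323 K/W
Q = ΔT/R_total = 389/1.323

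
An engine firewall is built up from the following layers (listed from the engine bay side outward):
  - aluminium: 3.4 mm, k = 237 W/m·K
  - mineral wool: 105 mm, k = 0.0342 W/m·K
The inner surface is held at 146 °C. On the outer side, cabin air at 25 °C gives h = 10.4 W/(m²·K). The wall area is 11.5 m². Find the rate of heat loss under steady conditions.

Q ≈ 439 W

Series thermal resistances:
R_aluminium = L/(kA) = 0.0034/(237×11.5) = 1.247×10^-6 K/W
R_mineral wool = L/(kA) = 0.105/(0.0342×11.5) = 0.267 K/W
R_outer film = 1/(h_o·A) = 1/(10.4×11.5) = 0.008361 K/W
R_total = 0.2753 K/W
Q = ΔT / R_total = 121 / 0.2753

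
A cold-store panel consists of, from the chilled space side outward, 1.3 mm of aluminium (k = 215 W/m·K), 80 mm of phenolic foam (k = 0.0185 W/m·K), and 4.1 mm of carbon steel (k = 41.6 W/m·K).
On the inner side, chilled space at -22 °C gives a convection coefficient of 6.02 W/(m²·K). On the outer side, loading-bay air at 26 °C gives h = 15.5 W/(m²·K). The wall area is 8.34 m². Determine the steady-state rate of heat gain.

Series thermal resistances:
R_inner film = 1/(h_i·A) = 1/(6.02×8.34) = 0.01992 K/W
R_aluminium = L/(kA) = 0.0013/(215×8.34) = 7.25×10^-7 K/W
R_phenolic foam = L/(kA) = 0.08/(0.0185×8.34) = 0.5185 K/W
R_carbon steel = L/(kA) = 0.0041/(41.6×8.34) = 1.182×10^-5 K/W
R_outer film = 1/(h_o·A) = 1/(15.5×8.34) = 0.007736 K/W
R_total = 0.5462 K/W
Q = ΔT / R_total = 48 / 0.5462

Q ≈ 87.9 W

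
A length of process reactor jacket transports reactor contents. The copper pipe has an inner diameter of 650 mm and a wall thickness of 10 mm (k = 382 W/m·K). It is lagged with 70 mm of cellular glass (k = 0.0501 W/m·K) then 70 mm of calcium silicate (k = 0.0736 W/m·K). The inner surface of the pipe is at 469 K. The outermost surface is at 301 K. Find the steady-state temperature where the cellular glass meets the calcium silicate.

T ≈ 362 K

Radial resistances (cylindrical: R_cond = ln(r_o/r_i)/(2πkL), R_conv = 1/(h·2πrL)):
R_copper pipe wall = ln(335/325)/(2π×382×1) = 1.263×10^-5 K/W
R_cellular glass = ln(405/335)/(2π×0.0501×1) = 0.6028 K/W
R_calcium silicate = ln(475/405)/(2π×0.0736×1) = 0.3448 K/W
R_total = 0.9476 K/W
Q = ΔT/R_total = 168/0.9476
Q = 177 W/m
T_interface = T_inner − Q·ΣR(inner→interface) = 469 − 177×0.6028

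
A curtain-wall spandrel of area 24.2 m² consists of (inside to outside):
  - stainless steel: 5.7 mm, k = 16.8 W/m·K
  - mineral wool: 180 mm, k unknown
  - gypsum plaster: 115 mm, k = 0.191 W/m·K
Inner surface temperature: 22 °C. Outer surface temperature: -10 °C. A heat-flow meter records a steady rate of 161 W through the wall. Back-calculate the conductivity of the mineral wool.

Treating each layer as a thermal resistance in series:
R_stainless steel = L/(kA) = 0.0057/(16.8×24.2) = 1.402×10^-5 K/W
R_gypsum plaster = L/(kA) = 0.115/(0.191×24.2) = 0.02488 K/W
Sum of known resistances R_other = 0.02489 K/W
Total R = ΔT/Q = 32/161 = 0.1988 K/W
R_mineral wool = R_total − R_other = 0.1739 K/W
k = L/(R·A) = 0.18/(0.1739×24.2)

k ≈ 0.0428 W/(m·K)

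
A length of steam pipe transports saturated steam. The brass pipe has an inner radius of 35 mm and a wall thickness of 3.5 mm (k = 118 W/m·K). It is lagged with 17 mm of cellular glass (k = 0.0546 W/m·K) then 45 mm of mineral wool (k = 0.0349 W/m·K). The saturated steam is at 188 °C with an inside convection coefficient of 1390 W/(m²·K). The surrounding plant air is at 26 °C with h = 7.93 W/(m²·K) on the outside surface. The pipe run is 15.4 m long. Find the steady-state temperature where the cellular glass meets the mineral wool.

Treating each annulus and film as a series resistance:
R_inner film = 1/(h_i·2πr₁L) = 1/(1390×2π×0.035×15.4) = 2.124×10^-4 K/W
R_brass pipe wall = ln(38.5/35)/(2π×118×15.4) = 8.348×10^-6 K/W
R_cellular glass = ln(55.5/38.5)/(2π×0.0546×15.4) = 0.06922 K/W
R_mineral wool = ln(100.5/55.5)/(2π×0.0349×15.4) = 0.1758 K/W
R_outer film = 1/(h_o·2πr_oL) = 1/(7.93×2π×0.1005×15.4) = 0.01297 K/W
R_total = 0.2582 K/W
Q = ΔT/R_total = 162/0.2582
Q = 627 W
T_interface = T_inner − Q·ΣR(inner→interface) = 188 − 627×0.06945

T ≈ 144 °C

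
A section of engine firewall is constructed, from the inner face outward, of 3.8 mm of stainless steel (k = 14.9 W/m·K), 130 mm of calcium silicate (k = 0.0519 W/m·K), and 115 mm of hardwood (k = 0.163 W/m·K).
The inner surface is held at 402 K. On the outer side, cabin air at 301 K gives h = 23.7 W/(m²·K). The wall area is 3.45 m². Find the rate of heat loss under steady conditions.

Series thermal resistances:
R_stainless steel = L/(kA) = 0.0038/(14.9×3.45) = 7.392×10^-5 K/W
R_calcium silicate = L/(kA) = 0.13/(0.0519×3.45) = 0.726 K/W
R_hardwood = L/(kA) = 0.115/(0.163×3.45) = 0.2045 K/W
R_outer film = 1/(h_o·A) = 1/(23.7×3.45) = 0.01223 K/W
R_total = 0.9428 K/W
Q = ΔT / R_total = 101 / 0.9428

Q ≈ 107 W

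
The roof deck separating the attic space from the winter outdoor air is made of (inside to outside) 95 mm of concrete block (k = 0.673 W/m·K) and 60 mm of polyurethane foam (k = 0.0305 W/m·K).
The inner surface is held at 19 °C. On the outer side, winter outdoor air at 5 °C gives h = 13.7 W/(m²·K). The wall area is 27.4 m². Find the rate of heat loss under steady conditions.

Series thermal resistances:
R_concrete block = L/(kA) = 0.095/(0.673×27.4) = 0.005152 K/W
R_polyurethane foam = L/(kA) = 0.06/(0.0305×27.4) = 0.0718 K/W
R_outer film = 1/(h_o·A) = 1/(13.7×27.4) = 0.002664 K/W
R_total = 0.07961 K/W
Q = ΔT / R_total = 14 / 0.07961

Q ≈ 176 W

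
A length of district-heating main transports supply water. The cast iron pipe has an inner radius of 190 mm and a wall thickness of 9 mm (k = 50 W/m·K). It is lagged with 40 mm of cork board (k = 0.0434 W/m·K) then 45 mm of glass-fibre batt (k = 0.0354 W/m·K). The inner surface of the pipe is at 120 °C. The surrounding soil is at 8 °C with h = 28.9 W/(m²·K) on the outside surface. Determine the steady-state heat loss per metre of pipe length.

For a radial system each layer contributes R = ln(r_out/r_in)/(2πkL); films add R = 1/(hA).
R_cast iron pipe wall = ln(199/190)/(2π×50×1) = 1.473×10^-4 K/W
R_cork board = ln(239/199)/(2π×0.0434×1) = 0.6717 K/W
R_glass-fibre batt = ln(284/239)/(2π×0.0354×1) = 0.7756 K/W
R_outer film = 1/(h_o·2πr_oL) = 1/(28.9×2π×0.284×1) = 0.01939 K/W
R_total = 1.467 K/W
Q = ΔT/R_total = 112/1.467

q′ ≈ 76.4 W/m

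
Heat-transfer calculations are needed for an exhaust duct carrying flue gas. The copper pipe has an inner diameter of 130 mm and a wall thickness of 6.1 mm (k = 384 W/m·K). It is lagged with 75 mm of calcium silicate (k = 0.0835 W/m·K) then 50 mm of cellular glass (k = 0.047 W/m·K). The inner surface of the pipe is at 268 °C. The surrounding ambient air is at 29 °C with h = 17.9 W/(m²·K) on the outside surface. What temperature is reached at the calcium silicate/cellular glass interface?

Radial resistances (cylindrical: R_cond = ln(r_o/r_i)/(2πkL), R_conv = 1/(h·2πrL)):
R_copper pipe wall = ln(71.1/65)/(2π×384×1) = 3.718×10^-5 K/W
R_calcium silicate = ln(146.1/71.1)/(2π×0.0835×1) = 1.373 K/W
R_cellular glass = ln(196.1/146.1)/(2π×0.047×1) = 0.9967 K/W
R_outer film = 1/(h_o·2πr_oL) = 1/(17.9×2π×0.1961×1) = 0.04534 K/W
R_total = 2.415 K/W
Q = ΔT/R_total = 239/2.415
Q = 99 W/m
T_interface = T_inner − Q·ΣR(inner→interface) = 268 − 99×1.373

T ≈ 132 °C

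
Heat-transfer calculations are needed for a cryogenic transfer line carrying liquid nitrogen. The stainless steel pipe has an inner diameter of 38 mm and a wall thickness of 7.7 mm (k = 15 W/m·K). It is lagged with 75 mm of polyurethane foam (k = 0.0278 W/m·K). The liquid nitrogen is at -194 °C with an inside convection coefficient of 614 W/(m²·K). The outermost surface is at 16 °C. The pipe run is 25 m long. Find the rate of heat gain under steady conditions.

For a radial system each layer contributes R = ln(r_out/r_in)/(2πkL); films add R = 1/(hA).
R_inner film = 1/(h_i·2πr₁L) = 1/(614×2π×0.019×25) = 5.457×10^-4 K/W
R_stainless steel pipe wall = ln(26.7/19)/(2π×15×25) = 1.444×10^-4 K/W
R_polyurethane foam = ln(101.7/26.7)/(2π×0.0278×25) = 0.3063 K/W
R_total = 0.3069 K/W
Q = ΔT/R_total = 210/0.3069

Q ≈ 684 W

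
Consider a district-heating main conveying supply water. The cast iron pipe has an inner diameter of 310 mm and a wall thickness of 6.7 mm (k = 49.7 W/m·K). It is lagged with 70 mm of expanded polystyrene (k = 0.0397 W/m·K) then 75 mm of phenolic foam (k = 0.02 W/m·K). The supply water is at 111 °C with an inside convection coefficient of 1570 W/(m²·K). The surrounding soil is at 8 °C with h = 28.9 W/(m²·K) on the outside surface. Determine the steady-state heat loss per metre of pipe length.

Treating each annulus and film as a series resistance:
R_inner film = 1/(h_i·2πr₁L) = 1/(1570×2π×0.155×1) = 6.54×10^-4 K/W
R_cast iron pipe wall = ln(161.7/155)/(2π×49.7×1) = 1.355×10^-4 K/W
R_expanded polystyrene = ln(231.7/161.7)/(2π×0.0397×1) = 1.442 K/W
R_phenolic foam = ln(306.7/231.7)/(2π×0.02×1) = 2.232 K/W
R_outer film = 1/(h_o·2πr_oL) = 1/(28.9×2π×0.3067×1) = 0.01796 K/W
R_total = 3.692 K/W
Q = ΔT/R_total = 103/3.692

q′ ≈ 27.9 W/m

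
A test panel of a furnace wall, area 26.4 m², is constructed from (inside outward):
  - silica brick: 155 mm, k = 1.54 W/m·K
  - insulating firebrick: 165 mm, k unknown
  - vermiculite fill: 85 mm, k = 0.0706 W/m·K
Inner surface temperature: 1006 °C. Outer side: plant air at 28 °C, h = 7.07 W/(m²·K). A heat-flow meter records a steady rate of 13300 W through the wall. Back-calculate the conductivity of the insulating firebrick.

Model the wall as resistances in series:
R_silica brick = L/(kA) = 0.155/(1.54×26.4) = 0.003812 K/W
R_vermiculite fill = L/(kA) = 0.085/(0.0706×26.4) = 0.0456 K/W
R_outer film = 1/(h_o·A) = 1/(7.07×26.4) = 0.005358 K/W
Sum of known resistances R_other = 0.05477 K/W
Total R = ΔT/Q = 978/13300 = 0.07353 K/W
R_insulating firebrick = R_total − R_other = 0.01876 K/W
k = L/(R·A) = 0.165/(0.01876×26.4)

k ≈ 0.333 W/(m·K)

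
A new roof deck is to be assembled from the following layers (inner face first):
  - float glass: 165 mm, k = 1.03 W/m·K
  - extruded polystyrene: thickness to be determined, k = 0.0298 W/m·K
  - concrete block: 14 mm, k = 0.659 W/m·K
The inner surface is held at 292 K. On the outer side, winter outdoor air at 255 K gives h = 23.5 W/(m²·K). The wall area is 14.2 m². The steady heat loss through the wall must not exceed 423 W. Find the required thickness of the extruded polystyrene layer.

Thermal resistances in series:
R_float glass = L/(kA) = 0.165/(1.03×14.2) = 0.01128 K/W
R_concrete block = L/(kA) = 0.014/(0.659×14.2) = 0.001496 K/W
R_outer film = 1/(h_o·A) = 1/(23.5×14.2) = 0.002997 K/W
Sum of the known resistances R_other = 0.01577 K/W
Required total resistance R_tot = ΔT/Q_allow = 37/423 = 0.08747 K/W
R_extruded polystyrene = R_tot − R_other = 0.0717 K/W
L = R·k·A = 0.0717×0.0298×14.2

L ≈ 30.3 mm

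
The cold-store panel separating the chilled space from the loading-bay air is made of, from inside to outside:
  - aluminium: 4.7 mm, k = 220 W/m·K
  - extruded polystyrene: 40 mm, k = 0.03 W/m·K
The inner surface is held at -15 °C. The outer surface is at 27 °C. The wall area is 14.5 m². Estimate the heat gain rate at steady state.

Q ≈ 457 W

Treating each layer as a thermal resistance in series:
R_aluminium = L/(kA) = 0.0047/(220×14.5) = 1.473×10^-6 K/W
R_extruded polystyrene = L/(kA) = 0.04/(0.03×14.5) = 0.09195 K/W
R_total = 0.09196 K/W
Q = ΔT / R_total = 42 / 0.09196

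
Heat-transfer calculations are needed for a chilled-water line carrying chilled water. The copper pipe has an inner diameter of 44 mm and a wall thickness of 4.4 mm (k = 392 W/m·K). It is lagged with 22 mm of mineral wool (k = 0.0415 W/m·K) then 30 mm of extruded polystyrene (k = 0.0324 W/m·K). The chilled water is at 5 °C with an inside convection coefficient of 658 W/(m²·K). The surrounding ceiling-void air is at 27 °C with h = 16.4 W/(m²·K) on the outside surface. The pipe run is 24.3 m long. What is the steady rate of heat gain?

Radial resistances (cylindrical: R_cond = ln(r_o/r_i)/(2πkL), R_conv = 1/(h·2πrL)):
R_inner film = 1/(h_i·2πr₁L) = 1/(658×2π×0.022×24.3) = 4.524×10^-4 K/W
R_copper pipe wall = ln(26.4/22)/(2π×392×24.3) = 3.046×10^-6 K/W
R_mineral wool = ln(48.4/26.4)/(2π×0.0415×24.3) = 0.09566 K/W
R_extruded polystyrene = ln(78.4/48.4)/(2π×0.0324×24.3) = 0.0975 K/W
R_outer film = 1/(h_o·2πr_oL) = 1/(16.4×2π×0.0784×24.3) = 0.005094 K/W
R_total = 0.1987 K/W
Q = ΔT/R_total = 22/0.1987

Q ≈ 111 W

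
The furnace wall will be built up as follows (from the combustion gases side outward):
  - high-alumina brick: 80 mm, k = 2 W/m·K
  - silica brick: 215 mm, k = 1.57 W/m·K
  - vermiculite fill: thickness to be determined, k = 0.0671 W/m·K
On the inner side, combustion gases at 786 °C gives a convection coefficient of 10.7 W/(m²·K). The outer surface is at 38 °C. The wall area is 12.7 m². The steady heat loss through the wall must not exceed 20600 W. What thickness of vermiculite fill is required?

Series thermal resistances:
R_inner film = 1/(h_i·A) = 1/(10.7×12.7) = 0.007359 K/W
R_high-alumina brick = L/(kA) = 0.08/(2×12.7) = 0.00315 K/W
R_silica brick = L/(kA) = 0.215/(1.57×12.7) = 0.01078 K/W
Sum of the known resistances R_other = 0.02129 K/W
Required total resistance R_tot = ΔT/Q_allow = 748/20600 = 0.03631 K/W
R_vermiculite fill = R_tot − R_other = 0.01502 K/W
L = R·k·A = 0.01502×0.0671×12.7

L ≈ 12.8 mm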